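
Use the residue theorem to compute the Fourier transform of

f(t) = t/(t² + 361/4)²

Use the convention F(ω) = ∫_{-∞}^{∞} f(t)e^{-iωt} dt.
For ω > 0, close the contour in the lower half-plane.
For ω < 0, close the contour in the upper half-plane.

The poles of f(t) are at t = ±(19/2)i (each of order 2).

Let g(z) = f(z)e^{-iωz}; for large |z| the factor e^{-iωz} decays in the lower half-plane when ω > 0 and in the upper half-plane when ω < 0.

Case ω > 0 (lower half-plane, clockwise contour ⇒ F(ω) = -2πi·ΣRes):
  Res_{z = - \frac{19 i}{2}} g(z) = \frac{\omega e^{- \frac{19 \omega}{2}}}{38} (pole of order 2)
  F(ω) = -2πi·ΣRes = - \frac{i \pi \omega e^{- \frac{19 \omega}{2}}}{19}

Case ω < 0 (upper half-plane, counterclockwise contour ⇒ F(ω) = +2πi·ΣRes):
  Res_{z = \frac{19 i}{2}} g(z) = - \frac{\omega e^{\frac{19 \omega}{2}}}{38} (pole of order 2)
  F(ω) = 2πi·ΣRes = - \frac{i \pi \omega e^{\frac{19 \omega}{2}}}{19}

Both cases combine into a single formula in |ω|:

F(ω) = - \frac{i \pi \omega e^{- \frac{19 \left|{\omega}\right|}{2}}}{19}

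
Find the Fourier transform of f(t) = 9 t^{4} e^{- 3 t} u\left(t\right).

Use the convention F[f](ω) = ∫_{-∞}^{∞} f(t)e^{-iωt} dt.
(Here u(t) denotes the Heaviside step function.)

F(ω) = \frac{216}{\left(i \omega + 3\right)^{5}}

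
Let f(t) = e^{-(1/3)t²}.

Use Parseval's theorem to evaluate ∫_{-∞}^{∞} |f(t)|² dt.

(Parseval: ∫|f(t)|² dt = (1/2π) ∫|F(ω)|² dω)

∫|f(t)|² dt = \frac{\sqrt{6} \sqrt{\pi}}{2}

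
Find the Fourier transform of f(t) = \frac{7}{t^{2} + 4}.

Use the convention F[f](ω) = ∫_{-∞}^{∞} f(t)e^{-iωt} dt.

F(ω) = \frac{7 \pi e^{- 2 \left|{\omega}\right|}}{2}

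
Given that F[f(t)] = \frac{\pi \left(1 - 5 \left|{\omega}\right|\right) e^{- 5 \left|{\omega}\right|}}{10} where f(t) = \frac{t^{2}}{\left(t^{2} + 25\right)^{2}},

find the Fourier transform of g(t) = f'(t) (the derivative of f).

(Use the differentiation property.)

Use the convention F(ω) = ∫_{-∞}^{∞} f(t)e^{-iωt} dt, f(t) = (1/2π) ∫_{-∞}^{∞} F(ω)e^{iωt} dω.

F[g](ω) = \frac{i \pi \omega \left(1 - 5 \left|{\omega}\right|\right) e^{- 5 \left|{\omega}\right|}}{10}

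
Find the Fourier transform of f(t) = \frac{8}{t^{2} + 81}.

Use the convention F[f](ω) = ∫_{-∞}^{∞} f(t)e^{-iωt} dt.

F(ω) = \frac{8 \pi e^{- 9 \left|{\omega}\right|}}{9}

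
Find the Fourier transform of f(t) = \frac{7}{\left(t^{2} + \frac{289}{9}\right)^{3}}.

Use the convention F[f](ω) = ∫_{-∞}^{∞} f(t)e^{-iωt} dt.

F(ω) = \frac{189 \pi \left(289 \omega^{2} + 153 \left|{\omega}\right| + 27\right) e^{- \frac{17 \left|{\omega}\right|}{3}}}{11358856}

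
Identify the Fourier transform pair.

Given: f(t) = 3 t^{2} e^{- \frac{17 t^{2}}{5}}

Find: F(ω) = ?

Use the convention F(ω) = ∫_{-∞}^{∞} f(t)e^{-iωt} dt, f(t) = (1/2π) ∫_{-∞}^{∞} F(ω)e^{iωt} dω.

F(ω) = \frac{15 \sqrt{85} \sqrt{\pi} \left(34 - 5 \omega^{2}\right) e^{- \frac{5 \omega^{2}}{68}}}{19652}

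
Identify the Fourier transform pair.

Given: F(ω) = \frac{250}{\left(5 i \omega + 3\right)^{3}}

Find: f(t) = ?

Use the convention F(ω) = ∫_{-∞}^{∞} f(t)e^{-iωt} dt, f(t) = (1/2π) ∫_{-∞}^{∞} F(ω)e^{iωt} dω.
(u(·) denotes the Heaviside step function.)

f(t) = t^{2} e^{- \frac{3 t}{5}} u\left(t\right)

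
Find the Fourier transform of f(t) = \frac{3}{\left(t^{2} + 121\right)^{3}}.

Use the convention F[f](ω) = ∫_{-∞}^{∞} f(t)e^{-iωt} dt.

F(ω) = \frac{3 \pi \left(121 \omega^{2} + 33 \left|{\omega}\right| + 3\right) e^{- 11 \left|{\omega}\right|}}{1288408}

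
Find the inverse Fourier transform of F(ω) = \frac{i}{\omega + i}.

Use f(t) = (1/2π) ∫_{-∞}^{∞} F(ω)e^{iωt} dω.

f(t) = e^{t} u\left(- t\right)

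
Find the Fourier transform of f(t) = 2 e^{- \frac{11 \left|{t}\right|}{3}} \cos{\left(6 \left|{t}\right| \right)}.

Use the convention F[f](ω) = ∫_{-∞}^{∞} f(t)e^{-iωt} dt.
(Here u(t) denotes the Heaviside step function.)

F(ω) = \frac{132 \left(9 \omega^{2} + 445\right)}{81 \omega^{4} - 3654 \omega^{2} + 198025}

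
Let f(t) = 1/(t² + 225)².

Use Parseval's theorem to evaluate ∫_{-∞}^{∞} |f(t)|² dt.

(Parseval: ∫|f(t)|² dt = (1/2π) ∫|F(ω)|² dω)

∫|f(t)|² dt = \frac{\pi}{546750000}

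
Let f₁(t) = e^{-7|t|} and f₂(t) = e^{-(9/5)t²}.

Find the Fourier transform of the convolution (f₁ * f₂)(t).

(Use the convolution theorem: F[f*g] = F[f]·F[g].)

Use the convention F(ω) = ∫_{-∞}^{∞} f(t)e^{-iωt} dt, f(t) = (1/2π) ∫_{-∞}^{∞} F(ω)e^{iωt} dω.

F[f₁*f₂](ω) = \frac{14 \sqrt{5} \sqrt{\pi} e^{- \frac{5 \omega^{2}}{36}}}{3 \left(\omega^{2} + 49\right)}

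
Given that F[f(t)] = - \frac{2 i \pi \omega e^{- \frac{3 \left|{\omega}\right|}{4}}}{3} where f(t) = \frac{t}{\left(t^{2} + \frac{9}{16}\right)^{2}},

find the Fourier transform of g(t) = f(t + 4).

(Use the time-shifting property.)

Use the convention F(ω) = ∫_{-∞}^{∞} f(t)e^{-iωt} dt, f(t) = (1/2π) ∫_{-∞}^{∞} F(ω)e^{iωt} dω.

F[g](ω) = - \frac{2 i \pi \omega e^{4 i \omega - \frac{3 \left|{\omega}\right|}{4}}}{3}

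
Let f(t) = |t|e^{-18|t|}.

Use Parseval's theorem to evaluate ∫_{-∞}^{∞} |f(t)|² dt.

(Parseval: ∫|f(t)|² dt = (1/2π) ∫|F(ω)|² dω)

∫|f(t)|² dt = \frac{1}{11664}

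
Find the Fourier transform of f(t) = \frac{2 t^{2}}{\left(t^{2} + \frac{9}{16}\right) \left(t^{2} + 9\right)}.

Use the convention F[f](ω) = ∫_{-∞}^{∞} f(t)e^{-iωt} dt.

F(ω) = \frac{32 \pi e^{- 3 \left|{\omega}\right|}}{45} - \frac{8 \pi e^{- \frac{3 \left|{\omega}\right|}{4}}}{45}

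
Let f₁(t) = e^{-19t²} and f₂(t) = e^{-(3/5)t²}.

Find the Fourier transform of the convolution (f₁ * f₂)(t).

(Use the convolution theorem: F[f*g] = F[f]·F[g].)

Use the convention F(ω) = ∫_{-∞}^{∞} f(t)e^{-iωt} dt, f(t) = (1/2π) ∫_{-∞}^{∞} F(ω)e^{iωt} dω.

F[f₁*f₂](ω) = \frac{\sqrt{285} \pi e^{- \frac{49 \omega^{2}}{114}}}{57}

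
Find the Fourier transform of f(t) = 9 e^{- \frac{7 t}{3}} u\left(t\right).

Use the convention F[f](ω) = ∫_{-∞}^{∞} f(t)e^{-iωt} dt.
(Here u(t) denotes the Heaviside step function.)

F(ω) = \frac{27}{3 i \omega + 7}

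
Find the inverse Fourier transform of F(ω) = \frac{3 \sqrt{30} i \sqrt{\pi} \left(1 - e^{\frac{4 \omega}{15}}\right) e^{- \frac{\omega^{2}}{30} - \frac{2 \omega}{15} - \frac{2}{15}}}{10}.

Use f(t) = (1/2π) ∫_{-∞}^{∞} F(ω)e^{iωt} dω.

f(t) = 9 e^{- \frac{15 t^{2}}{2}} \sin{\left(2 t \right)}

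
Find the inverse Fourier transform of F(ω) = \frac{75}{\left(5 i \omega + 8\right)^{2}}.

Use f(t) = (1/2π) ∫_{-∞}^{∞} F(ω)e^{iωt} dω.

f(t) = 3 t e^{- \frac{8 t}{5}} u\left(t\right)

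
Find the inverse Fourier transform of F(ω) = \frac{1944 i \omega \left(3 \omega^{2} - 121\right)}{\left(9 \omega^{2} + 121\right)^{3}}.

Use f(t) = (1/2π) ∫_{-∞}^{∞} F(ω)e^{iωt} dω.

f(t) = 2 t e^{- \frac{11 \left|{t}\right|}{3}} \left|{t}\right|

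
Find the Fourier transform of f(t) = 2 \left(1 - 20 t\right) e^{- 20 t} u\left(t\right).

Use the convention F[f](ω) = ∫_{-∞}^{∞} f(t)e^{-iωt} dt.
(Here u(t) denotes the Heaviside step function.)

F(ω) = \frac{2 i \omega}{- \omega^{2} + 40 i \omega + 400}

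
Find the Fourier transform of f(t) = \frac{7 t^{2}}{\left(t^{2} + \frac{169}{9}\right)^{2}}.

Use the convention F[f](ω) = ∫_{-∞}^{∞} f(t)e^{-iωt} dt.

F(ω) = \frac{7 \pi \left(3 - 13 \left|{\omega}\right|\right) e^{- \frac{13 \left|{\omega}\right|}{3}}}{26}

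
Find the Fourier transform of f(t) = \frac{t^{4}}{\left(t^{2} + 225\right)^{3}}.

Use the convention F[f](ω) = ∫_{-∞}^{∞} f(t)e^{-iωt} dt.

F(ω) = \frac{\pi \left(75 \omega^{2} - 25 \left|{\omega}\right| + 1\right) e^{- 15 \left|{\omega}\right|}}{40}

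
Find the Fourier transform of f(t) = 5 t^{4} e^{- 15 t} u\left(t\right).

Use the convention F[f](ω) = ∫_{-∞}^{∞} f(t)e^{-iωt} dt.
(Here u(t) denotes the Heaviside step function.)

F(ω) = \frac{120}{\left(i \omega + 15\right)^{5}}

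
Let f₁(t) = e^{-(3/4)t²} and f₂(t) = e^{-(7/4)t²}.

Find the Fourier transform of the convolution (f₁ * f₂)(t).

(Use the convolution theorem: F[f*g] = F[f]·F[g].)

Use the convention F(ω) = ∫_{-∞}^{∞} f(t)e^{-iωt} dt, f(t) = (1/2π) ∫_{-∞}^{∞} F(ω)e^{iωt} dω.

F[f₁*f₂](ω) = \frac{4 \sqrt{21} \pi e^{- \frac{10 \omega^{2}}{21}}}{21}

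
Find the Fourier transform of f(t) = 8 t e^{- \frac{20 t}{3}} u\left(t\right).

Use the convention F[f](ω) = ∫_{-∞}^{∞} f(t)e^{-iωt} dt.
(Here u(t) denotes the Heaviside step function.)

F(ω) = \frac{72}{\left(3 i \omega + 20\right)^{2}}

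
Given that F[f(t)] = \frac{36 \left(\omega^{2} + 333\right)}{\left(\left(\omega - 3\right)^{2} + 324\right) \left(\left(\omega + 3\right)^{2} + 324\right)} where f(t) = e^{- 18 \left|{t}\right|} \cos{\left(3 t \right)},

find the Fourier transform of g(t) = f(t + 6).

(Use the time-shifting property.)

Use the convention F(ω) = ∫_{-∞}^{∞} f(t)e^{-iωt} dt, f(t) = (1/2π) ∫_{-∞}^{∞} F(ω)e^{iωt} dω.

F[g](ω) = \frac{36 \left(\omega^{2} + 333\right) e^{6 i \omega}}{\omega^{4} + 630 \omega^{2} + 110889}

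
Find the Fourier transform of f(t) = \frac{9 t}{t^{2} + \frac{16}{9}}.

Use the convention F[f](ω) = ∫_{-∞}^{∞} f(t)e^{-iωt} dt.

F(ω) = - 9 i \pi e^{- \frac{4 \left|{\omega}\right|}{3}} \operatorname{sign}{\left(\omega \right)}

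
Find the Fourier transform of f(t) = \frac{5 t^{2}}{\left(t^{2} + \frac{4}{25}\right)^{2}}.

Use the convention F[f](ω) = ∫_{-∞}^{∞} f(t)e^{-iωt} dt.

F(ω) = \frac{5 \pi \left(5 - 2 \left|{\omega}\right|\right) e^{- \frac{2 \left|{\omega}\right|}{5}}}{4}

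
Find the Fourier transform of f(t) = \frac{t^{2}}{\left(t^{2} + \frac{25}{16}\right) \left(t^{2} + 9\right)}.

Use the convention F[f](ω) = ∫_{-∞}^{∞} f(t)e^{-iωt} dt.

F(ω) = \frac{48 \pi e^{- 3 \left|{\omega}\right|}}{119} - \frac{20 \pi e^{- \frac{5 \left|{\omega}\right|}{4}}}{119}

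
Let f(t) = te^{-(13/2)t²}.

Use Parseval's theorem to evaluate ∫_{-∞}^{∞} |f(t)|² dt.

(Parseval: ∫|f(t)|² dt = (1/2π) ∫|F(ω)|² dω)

∫|f(t)|² dt = \frac{\sqrt{13} \sqrt{\pi}}{338}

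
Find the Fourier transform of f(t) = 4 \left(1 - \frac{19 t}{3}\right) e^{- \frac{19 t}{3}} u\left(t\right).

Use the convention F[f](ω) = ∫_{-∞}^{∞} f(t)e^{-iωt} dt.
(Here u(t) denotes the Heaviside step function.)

F(ω) = \frac{36 i \omega}{- 9 \omega^{2} + 114 i \omega + 361}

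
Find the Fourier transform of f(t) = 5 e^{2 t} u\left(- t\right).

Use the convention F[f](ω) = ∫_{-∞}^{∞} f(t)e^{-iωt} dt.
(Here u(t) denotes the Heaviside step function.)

F(ω) = - \frac{5}{i \omega - 2}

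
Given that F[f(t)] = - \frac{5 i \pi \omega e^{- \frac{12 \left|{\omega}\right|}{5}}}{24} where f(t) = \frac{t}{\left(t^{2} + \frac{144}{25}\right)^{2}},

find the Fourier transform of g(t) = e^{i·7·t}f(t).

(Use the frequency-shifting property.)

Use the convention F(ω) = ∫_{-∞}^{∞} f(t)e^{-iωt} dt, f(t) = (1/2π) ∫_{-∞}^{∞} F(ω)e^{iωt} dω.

F[g](ω) = \frac{5 i \pi \left(7 - \omega\right) e^{- \frac{12 \left|{\omega - 7}\right|}{5}}}{24}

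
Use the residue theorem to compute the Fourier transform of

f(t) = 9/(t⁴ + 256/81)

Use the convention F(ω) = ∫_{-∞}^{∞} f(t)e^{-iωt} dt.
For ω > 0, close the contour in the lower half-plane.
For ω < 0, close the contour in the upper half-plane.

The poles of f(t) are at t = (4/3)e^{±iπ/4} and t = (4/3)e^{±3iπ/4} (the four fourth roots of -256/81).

Let g(z) = f(z)e^{-iωz}; for large |z| the factor e^{-iωz} decays in the lower half-plane when ω > 0 and in the upper half-plane when ω < 0.

Case ω > 0 (lower half-plane, clockwise contour ⇒ F(ω) = -2πi·ΣRes):
  Res_{z = - \frac{2 \sqrt{2}}{3} - \frac{2 \sqrt{2} i}{3}} g(z) = \frac{243 \sqrt{2} i \left(1 - i\right) e^{\frac{2 \sqrt{2} \omega \left(-1 + i\right)}{3}}}{512}
  Res_{z = \frac{2 \sqrt{2}}{3} - \frac{2 \sqrt{2} i}{3}} g(z) = \frac{243 \sqrt{2} i \left(1 + i\right) e^{- \frac{2 \sqrt{2} \omega \left(1 + i\right)}{3}}}{512}
  F(ω) = -2πi·ΣRes = \frac{243 \sqrt{2} \pi \left(1 - i\right) \left(e^{\frac{4 \sqrt{2} i \omega}{3}} + i\right) e^{- \frac{2 \sqrt{2} \omega \left(1 + i\right)}{3}}}{256} = \frac{243 \pi e^{- \frac{2 \sqrt{2} \omega}{3}} \sin{\left(\frac{2 \sqrt{2} \omega}{3} + \frac{\pi}{4} \right)}}{64}

Case ω < 0 (upper half-plane, counterclockwise contour ⇒ F(ω) = +2πi·ΣRes):
  Res_{z = \frac{2 \sqrt{2}}{3} + \frac{2 \sqrt{2} i}{3}} g(z) = \frac{243 \sqrt{2} i \left(-1 + i\right) e^{\frac{2 \sqrt{2} \omega \left(1 - i\right)}{3}}}{512}
  Res_{z = - \frac{2 \sqrt{2}}{3} + \frac{2 \sqrt{2} i}{3}} g(z) = \frac{243 \sqrt{2} \left(1 - i\right) e^{\frac{2 \sqrt{2} \omega \left(1 + i\right)}{3}}}{512}
  F(ω) = 2πi·ΣRes = - \frac{243 \sqrt{2} i \pi \left(i \left(1 - i\right) e^{\frac{2 \sqrt{2} \omega \left(1 - i\right)}{3}} - \left(1 - i\right) e^{\frac{2 \sqrt{2} \omega \left(1 + i\right)}{3}}\right)}{256} = \frac{243 \pi e^{\frac{2 \sqrt{2} \omega}{3}} \cos{\left(\frac{2 \sqrt{2} \omega}{3} + \frac{\pi}{4} \right)}}{64}

Both cases combine into a single formula in |ω|:

F(ω) = \frac{243 \pi e^{- \frac{2 \sqrt{2} \left|{\omega}\right|}{3}} \sin{\left(\frac{2 \sqrt{2} \left|{\omega}\right|}{3} + \frac{\pi}{4} \right)}}{64}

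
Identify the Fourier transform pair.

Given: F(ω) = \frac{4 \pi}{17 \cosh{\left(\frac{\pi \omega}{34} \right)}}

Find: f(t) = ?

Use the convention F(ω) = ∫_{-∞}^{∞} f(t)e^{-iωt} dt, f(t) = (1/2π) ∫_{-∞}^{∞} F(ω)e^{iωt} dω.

f(t) = \frac{4}{\cosh{\left(17 t \right)}}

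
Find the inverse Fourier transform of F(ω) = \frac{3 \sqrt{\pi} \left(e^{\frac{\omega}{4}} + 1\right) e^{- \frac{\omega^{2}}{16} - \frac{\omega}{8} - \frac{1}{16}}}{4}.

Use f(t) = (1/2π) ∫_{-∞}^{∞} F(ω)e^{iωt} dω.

f(t) = 3 e^{- 4 t^{2}} \cos{\left(t \right)}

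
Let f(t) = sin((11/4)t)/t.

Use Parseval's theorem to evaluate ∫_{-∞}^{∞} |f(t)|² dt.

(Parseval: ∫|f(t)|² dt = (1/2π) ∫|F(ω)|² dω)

∫|f(t)|² dt = \frac{11 \pi}{4}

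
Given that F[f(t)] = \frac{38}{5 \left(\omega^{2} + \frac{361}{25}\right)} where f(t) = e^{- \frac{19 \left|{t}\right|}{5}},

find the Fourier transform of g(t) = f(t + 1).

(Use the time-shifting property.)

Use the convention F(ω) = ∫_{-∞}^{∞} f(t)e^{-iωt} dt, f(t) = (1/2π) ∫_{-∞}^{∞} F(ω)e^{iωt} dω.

F[g](ω) = \frac{190 e^{i \omega}}{25 \omega^{2} + 361}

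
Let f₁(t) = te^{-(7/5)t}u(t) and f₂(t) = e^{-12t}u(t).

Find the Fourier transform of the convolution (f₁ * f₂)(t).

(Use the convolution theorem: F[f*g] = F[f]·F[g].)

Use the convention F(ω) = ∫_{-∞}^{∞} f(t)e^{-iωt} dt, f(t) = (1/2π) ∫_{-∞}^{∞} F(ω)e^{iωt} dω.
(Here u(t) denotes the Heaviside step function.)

F[f₁*f₂](ω) = \frac{25}{\left(i \omega + 12\right) \left(5 i \omega + 7\right)^{2}}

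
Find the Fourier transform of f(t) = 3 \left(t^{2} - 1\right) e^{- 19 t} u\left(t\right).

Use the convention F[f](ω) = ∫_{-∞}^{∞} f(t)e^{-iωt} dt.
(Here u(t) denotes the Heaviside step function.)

F(ω) = \frac{3 \left(2 i \omega - \left(i \omega + 19\right)^{3} + 38\right)}{\left(i \omega + 19\right)^{4}}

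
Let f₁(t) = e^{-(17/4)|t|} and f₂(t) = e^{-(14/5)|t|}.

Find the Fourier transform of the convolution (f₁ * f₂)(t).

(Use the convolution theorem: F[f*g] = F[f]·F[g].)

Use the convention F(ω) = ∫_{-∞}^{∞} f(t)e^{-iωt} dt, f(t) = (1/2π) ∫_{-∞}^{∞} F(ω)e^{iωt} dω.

F[f₁*f₂](ω) = \frac{19040}{400 \omega^{4} + 10361 \omega^{2} + 56644}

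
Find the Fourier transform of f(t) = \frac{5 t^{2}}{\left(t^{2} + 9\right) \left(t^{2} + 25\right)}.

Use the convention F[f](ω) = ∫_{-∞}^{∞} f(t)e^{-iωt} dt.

F(ω) = \frac{5 \pi \left(5 - 3 e^{2 \left|{\omega}\right|}\right) e^{- 5 \left|{\omega}\right|}}{16}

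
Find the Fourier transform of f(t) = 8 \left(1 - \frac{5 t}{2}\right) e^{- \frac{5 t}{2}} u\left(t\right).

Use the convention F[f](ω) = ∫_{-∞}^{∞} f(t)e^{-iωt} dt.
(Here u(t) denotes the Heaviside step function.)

F(ω) = \frac{32 i \omega}{- 4 \omega^{2} + 20 i \omega + 25}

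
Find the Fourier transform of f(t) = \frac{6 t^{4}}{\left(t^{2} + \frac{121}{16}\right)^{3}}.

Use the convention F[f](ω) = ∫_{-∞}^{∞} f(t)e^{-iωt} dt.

F(ω) = \frac{3 \pi \left(121 \omega^{2} - 220 \left|{\omega}\right| + 48\right) e^{- \frac{11 \left|{\omega}\right|}{4}}}{176}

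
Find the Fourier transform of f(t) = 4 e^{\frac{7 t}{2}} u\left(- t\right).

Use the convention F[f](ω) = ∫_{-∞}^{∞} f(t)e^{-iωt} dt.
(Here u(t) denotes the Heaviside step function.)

F(ω) = - \frac{8}{2 i \omega - 7}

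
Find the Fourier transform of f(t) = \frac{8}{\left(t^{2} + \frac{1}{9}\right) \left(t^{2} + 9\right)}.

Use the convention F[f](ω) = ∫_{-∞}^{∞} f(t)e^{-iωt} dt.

F(ω) = - \frac{3 \pi e^{- 3 \left|{\omega}\right|}}{10} + \frac{27 \pi e^{- \frac{\left|{\omega}\right|}{3}}}{10}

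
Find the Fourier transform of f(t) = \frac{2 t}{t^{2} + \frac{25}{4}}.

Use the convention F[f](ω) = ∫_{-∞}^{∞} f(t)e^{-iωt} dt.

F(ω) = - 2 i \pi e^{- \frac{5 \left|{\omega}\right|}{2}} \operatorname{sign}{\left(\omega \right)}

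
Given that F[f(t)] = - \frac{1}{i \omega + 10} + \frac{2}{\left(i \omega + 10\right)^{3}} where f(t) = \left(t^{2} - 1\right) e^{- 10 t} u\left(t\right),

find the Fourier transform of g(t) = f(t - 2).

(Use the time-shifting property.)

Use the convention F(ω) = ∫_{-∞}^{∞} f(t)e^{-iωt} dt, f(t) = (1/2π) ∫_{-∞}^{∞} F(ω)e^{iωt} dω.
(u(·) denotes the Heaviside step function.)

F[g](ω) = \frac{\left(2 i \omega - \left(i \omega + 10\right)^{3} + 20\right) e^{- 2 i \omega}}{\left(i \omega + 10\right)^{4}}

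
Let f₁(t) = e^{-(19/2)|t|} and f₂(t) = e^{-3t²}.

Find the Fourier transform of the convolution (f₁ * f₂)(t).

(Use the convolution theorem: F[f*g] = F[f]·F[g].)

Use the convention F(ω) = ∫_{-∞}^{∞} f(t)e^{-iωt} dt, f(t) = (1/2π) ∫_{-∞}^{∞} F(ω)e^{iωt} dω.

F[f₁*f₂](ω) = \frac{76 \sqrt{3} \sqrt{\pi} e^{- \frac{\omega^{2}}{12}}}{3 \left(4 \omega^{2} + 361\right)}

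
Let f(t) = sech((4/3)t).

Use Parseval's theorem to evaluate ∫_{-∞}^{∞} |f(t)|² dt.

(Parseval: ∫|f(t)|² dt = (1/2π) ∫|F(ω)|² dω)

∫|f(t)|² dt = \frac{3}{2}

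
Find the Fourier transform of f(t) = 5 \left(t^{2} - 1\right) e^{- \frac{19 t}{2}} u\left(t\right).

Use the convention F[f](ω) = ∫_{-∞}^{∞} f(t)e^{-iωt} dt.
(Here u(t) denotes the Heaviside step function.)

F(ω) = \frac{10 \left(16 i \omega - \left(2 i \omega + 19\right)^{3} + 152\right)}{\left(2 i \omega + 19\right)^{4}}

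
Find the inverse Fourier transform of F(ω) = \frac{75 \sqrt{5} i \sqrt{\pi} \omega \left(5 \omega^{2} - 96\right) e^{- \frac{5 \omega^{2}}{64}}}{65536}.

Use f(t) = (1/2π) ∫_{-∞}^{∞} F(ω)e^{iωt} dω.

f(t) = 6 t^{3} e^{- \frac{16 t^{2}}{5}}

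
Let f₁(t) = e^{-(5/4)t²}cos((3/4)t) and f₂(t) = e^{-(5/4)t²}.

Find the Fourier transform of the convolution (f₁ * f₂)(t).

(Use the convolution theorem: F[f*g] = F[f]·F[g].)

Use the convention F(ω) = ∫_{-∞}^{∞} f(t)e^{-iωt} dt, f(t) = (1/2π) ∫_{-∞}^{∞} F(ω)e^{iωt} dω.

F[f₁*f₂](ω) = \frac{2 \pi \left(e^{\frac{3 \omega}{5}} + 1\right) e^{- \frac{2 \omega^{2}}{5} - \frac{3 \omega}{10} - \frac{9}{80}}}{5}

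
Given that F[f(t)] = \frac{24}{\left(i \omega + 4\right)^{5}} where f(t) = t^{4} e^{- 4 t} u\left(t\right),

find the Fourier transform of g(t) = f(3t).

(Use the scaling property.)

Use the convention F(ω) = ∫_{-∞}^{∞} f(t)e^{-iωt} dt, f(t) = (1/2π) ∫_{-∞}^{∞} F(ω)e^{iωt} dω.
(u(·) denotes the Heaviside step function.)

F[g](ω) = \frac{1944}{\left(i \omega + 12\right)^{5}}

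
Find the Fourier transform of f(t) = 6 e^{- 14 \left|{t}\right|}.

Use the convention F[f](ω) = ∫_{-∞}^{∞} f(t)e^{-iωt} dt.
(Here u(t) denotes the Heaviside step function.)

F(ω) = \frac{168}{\omega^{2} + 196}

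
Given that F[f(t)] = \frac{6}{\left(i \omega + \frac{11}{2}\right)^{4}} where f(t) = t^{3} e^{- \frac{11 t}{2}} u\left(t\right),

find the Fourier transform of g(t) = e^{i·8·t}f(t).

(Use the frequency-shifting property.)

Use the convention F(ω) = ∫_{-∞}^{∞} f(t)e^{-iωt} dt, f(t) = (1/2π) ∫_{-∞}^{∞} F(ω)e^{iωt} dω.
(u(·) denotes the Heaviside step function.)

F[g](ω) = \frac{96}{\left(2 i \left(\omega - 8\right) + 11\right)^{4}}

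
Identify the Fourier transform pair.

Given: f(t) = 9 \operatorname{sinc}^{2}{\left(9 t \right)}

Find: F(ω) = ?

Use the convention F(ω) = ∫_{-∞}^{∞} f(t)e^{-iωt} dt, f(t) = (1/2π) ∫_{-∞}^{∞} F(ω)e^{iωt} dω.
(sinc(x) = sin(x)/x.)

F(ω) = \begin{cases} \frac{\pi \left(18 - \left|{\omega}\right|\right)}{18} & \text{for}\: \omega > -18 \wedge \omega < 18 \\0 & \text{otherwise} \end{cases}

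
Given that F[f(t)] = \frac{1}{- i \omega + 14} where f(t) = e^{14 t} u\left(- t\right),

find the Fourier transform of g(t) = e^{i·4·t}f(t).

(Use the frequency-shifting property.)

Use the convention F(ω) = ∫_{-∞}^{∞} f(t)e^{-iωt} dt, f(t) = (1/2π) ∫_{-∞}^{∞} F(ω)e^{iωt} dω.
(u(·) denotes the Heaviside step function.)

F[g](ω) = \frac{i}{\omega - 4 + 14 i}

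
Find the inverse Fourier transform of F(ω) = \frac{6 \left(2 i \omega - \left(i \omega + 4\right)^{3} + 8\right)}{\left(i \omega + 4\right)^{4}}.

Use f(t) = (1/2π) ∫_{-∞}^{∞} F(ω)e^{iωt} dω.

f(t) = 6 \left(t^{2} - 1\right) e^{- 4 t} u\left(t\right)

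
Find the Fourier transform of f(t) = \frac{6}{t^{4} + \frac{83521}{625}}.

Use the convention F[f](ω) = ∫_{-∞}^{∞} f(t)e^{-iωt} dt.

F(ω) = \frac{750 \pi e^{- \frac{17 \sqrt{2} \left|{\omega}\right|}{10}} \sin{\left(\frac{17 \sqrt{2} \left|{\omega}\right|}{10} + \frac{\pi}{4} \right)}}{4913}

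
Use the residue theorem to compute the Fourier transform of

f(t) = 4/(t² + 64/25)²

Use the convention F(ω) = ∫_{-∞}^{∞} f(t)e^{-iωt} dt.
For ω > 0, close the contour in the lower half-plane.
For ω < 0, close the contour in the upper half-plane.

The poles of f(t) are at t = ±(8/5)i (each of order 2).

Let g(z) = f(z)e^{-iωz}; for large |z| the factor e^{-iωz} decays in the lower half-plane when ω > 0 and in the upper half-plane when ω < 0.

Case ω > 0 (lower half-plane, clockwise contour ⇒ F(ω) = -2πi·ΣRes):
  Res_{z = - \frac{8 i}{5}} g(z) = \frac{25 i \left(8 \omega + 5\right) e^{- \frac{8 \omega}{5}}}{512} (pole of order 2)
  F(ω) = -2πi·ΣRes = \frac{25 \pi \left(8 \omega + 5\right) e^{- \frac{8 \omega}{5}}}{256}

Case ω < 0 (upper half-plane, counterclockwise contour ⇒ F(ω) = +2πi·ΣRes):
  Res_{z = \frac{8 i}{5}} g(z) = \frac{25 i \left(8 \omega - 5\right) e^{\frac{8 \omega}{5}}}{512} (pole of order 2)
  F(ω) = 2πi·ΣRes = \frac{25 \pi \left(5 - 8 \omega\right) e^{\frac{8 \omega}{5}}}{256}

Both cases combine into a single formula in |ω|:

F(ω) = \frac{25 \pi \left(8 \left|{\omega}\right| + 5\right) e^{- \frac{8 \left|{\omega}\right|}{5}}}{256}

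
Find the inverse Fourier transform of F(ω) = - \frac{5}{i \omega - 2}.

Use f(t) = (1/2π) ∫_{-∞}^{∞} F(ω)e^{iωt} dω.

f(t) = 5 e^{2 t} u\left(- t\right)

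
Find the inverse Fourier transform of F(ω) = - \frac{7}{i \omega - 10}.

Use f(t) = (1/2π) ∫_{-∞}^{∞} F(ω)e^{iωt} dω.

f(t) = 7 e^{10 t} u\left(- t\right)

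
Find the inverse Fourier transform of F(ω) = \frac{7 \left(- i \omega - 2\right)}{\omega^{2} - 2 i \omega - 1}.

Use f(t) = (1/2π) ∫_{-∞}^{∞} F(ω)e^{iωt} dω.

f(t) = 7 \left(t + 1\right) e^{- t} u\left(t\right)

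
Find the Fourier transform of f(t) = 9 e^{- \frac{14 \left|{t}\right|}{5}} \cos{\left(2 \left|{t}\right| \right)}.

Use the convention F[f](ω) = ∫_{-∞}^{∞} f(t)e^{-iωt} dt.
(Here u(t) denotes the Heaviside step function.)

F(ω) = \frac{1260 \left(25 \omega^{2} + 296\right)}{625 \omega^{4} + 4800 \omega^{2} + 87616}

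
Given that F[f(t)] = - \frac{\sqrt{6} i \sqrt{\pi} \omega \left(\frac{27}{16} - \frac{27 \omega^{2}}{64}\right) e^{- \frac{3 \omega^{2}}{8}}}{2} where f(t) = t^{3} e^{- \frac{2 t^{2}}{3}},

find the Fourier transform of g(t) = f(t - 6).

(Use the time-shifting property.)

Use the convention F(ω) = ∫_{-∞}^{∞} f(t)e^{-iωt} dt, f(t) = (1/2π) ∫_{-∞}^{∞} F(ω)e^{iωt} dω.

F[g](ω) = \frac{27 \sqrt{6} i \sqrt{\pi} \omega \left(\omega^{2} - 4\right) e^{- \frac{3 \omega \left(\omega + 16 i\right)}{8}}}{128}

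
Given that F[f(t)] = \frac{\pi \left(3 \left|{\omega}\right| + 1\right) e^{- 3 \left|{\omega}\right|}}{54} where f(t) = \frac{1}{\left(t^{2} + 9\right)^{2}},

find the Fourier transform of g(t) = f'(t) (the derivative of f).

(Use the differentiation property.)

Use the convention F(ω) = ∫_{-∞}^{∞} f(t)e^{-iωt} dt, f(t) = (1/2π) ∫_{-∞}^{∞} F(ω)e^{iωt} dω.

F[g](ω) = \frac{i \pi \omega \left(3 \left|{\omega}\right| + 1\right) e^{- 3 \left|{\omega}\right|}}{54}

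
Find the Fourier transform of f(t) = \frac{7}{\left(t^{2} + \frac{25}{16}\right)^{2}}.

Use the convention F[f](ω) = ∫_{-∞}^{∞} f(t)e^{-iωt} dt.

F(ω) = \frac{56 \pi \left(5 \left|{\omega}\right| + 4\right) e^{- \frac{5 \left|{\omega}\right|}{4}}}{125}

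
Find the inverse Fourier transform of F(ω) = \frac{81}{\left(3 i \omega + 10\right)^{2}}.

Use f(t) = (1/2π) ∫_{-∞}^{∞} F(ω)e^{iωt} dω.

f(t) = 9 t e^{- \frac{10 t}{3}} u\left(t\right)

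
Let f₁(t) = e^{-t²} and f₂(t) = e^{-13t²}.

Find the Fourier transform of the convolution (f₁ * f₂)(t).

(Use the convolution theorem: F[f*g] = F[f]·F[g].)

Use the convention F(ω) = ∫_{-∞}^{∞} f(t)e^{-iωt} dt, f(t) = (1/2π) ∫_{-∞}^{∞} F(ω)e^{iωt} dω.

F[f₁*f₂](ω) = \frac{\sqrt{13} \pi e^{- \frac{7 \omega^{2}}{26}}}{13}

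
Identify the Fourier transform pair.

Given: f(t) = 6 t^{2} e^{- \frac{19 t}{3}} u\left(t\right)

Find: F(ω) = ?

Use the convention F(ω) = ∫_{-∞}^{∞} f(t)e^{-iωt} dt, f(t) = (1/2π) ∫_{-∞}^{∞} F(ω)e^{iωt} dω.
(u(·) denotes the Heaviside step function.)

F(ω) = \frac{324}{\left(3 i \omega + 19\right)^{3}}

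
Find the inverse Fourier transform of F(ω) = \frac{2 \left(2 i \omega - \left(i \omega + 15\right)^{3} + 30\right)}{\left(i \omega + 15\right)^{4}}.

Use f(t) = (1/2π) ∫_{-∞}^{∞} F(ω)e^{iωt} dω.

f(t) = 2 \left(t^{2} - 1\right) e^{- 15 t} u\left(t\right)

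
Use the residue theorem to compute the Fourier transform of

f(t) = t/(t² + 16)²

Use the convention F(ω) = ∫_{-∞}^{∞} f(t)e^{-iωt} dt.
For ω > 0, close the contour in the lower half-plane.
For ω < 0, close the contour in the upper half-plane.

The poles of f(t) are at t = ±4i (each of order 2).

Let g(z) = f(z)e^{-iωz}; for large |z| the factor e^{-iωz} decays in the lower half-plane when ω > 0 and in the upper half-plane when ω < 0.

Case ω > 0 (lower half-plane, clockwise contour ⇒ F(ω) = -2πi·ΣRes):
  Res_{z = - 4 i} g(z) = \frac{\omega e^{- 4 \omega}}{16} (pole of order 2)
  F(ω) = -2πi·ΣRes = - \frac{i \pi \omega e^{- 4 \omega}}{8}

Case ω < 0 (upper half-plane, counterclockwise contour ⇒ F(ω) = +2πi·ΣRes):
  Res_{z = 4 i} g(z) = - \frac{\omega e^{4 \omega}}{16} (pole of order 2)
  F(ω) = 2πi·ΣRes = - \frac{i \pi \omega e^{4 \omega}}{8}

Both cases combine into a single formula in |ω|:

F(ω) = - \frac{i \pi \omega e^{- 4 \left|{\omega}\right|}}{8}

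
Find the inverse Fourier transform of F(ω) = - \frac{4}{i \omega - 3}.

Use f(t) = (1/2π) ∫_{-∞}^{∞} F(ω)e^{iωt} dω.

f(t) = 4 e^{3 t} u\left(- t\right)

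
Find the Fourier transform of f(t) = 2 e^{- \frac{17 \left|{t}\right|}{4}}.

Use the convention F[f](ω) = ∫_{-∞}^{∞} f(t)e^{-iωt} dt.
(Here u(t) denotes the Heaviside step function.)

F(ω) = \frac{272}{16 \omega^{2} + 289}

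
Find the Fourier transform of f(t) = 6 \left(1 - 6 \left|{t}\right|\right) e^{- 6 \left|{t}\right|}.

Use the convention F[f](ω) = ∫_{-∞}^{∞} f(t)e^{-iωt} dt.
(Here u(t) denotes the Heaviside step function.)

F(ω) = \frac{144 \omega^{2}}{\left(\omega^{2} + 36\right)^{2}}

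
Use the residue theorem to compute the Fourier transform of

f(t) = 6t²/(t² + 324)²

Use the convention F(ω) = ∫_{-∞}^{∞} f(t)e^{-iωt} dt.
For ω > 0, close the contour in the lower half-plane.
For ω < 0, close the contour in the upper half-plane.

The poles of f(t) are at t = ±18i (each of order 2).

Let g(z) = f(z)e^{-iωz}; for large |z| the factor e^{-iωz} decays in the lower half-plane when ω > 0 and in the upper half-plane when ω < 0.

Case ω > 0 (lower half-plane, clockwise contour ⇒ F(ω) = -2πi·ΣRes):
  Res_{z = - 18 i} g(z) = \frac{i \left(1 - 18 \omega\right) e^{- 18 \omega}}{12} (pole of order 2)
  F(ω) = -2πi·ΣRes = \frac{\pi \left(1 - 18 \omega\right) e^{- 18 \omega}}{6}

Case ω < 0 (upper half-plane, counterclockwise contour ⇒ F(ω) = +2πi·ΣRes):
  Res_{z = 18 i} g(z) = \frac{i \left(- 18 \omega - 1\right) e^{18 \omega}}{12} (pole of order 2)
  F(ω) = 2πi·ΣRes = \frac{\pi \left(18 \omega + 1\right) e^{18 \omega}}{6}

Both cases combine into a single formula in |ω|:

F(ω) = \frac{\pi \left(1 - 18 \left|{\omega}\right|\right) e^{- 18 \left|{\omega}\right|}}{6}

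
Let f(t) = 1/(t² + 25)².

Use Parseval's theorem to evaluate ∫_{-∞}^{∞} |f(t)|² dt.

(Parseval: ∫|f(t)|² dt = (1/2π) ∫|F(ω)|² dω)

∫|f(t)|² dt = \frac{\pi}{250000}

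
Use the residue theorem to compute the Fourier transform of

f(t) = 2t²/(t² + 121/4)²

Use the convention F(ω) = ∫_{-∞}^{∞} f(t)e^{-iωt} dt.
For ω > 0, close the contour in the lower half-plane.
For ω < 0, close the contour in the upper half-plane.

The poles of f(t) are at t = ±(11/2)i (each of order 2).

Let g(z) = f(z)e^{-iωz}; for large |z| the factor e^{-iωz} decays in the lower half-plane when ω > 0 and in the upper half-plane when ω < 0.

Case ω > 0 (lower half-plane, clockwise contour ⇒ F(ω) = -2πi·ΣRes):
  Res_{z = - \frac{11 i}{2}} g(z) = \frac{i \left(2 - 11 \omega\right) e^{- \frac{11 \omega}{2}}}{22} (pole of order 2)
  F(ω) = -2πi·ΣRes = \frac{\pi \left(2 - 11 \omega\right) e^{- \frac{11 \omega}{2}}}{11}

Case ω < 0 (upper half-plane, counterclockwise contour ⇒ F(ω) = +2πi·ΣRes):
  Res_{z = \frac{11 i}{2}} g(z) = \frac{i \left(- 11 \omega - 2\right) e^{\frac{11 \omega}{2}}}{22} (pole of order 2)
  F(ω) = 2πi·ΣRes = \frac{\pi \left(11 \omega + 2\right) e^{\frac{11 \omega}{2}}}{11}

Both cases combine into a single formula in |ω|:

F(ω) = \frac{\pi \left(2 - 11 \left|{\omega}\right|\right) e^{- \frac{11 \left|{\omega}\right|}{2}}}{11}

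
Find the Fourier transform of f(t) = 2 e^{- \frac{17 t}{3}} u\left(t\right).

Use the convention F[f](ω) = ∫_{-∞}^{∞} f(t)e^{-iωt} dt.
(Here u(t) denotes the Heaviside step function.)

F(ω) = \frac{6}{3 i \omega + 17}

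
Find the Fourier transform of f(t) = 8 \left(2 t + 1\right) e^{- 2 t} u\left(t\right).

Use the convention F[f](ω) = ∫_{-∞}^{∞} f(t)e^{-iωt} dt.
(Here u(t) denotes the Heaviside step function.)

F(ω) = \frac{8 \left(- i \omega - 4\right)}{\omega^{2} - 4 i \omega - 4}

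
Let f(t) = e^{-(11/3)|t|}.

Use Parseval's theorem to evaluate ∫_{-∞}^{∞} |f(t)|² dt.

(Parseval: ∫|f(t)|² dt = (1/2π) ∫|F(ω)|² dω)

∫|f(t)|² dt = \frac{3}{11}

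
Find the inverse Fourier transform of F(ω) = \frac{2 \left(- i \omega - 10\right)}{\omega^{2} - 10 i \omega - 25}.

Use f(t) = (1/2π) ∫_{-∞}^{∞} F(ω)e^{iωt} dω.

f(t) = 2 \left(5 t + 1\right) e^{- 5 t} u\left(t\right)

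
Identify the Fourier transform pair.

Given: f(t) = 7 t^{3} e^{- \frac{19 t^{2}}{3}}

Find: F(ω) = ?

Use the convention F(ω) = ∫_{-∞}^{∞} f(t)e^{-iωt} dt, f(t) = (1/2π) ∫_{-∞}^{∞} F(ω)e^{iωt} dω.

F(ω) = \frac{189 \sqrt{57} i \sqrt{\pi} \omega \left(\omega^{2} - 38\right) e^{- \frac{3 \omega^{2}}{76}}}{1042568}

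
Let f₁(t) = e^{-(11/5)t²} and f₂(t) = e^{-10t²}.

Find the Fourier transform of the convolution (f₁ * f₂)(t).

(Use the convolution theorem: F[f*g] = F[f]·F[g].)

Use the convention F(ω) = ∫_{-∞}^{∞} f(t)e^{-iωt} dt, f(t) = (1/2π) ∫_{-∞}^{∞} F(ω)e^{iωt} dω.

F[f₁*f₂](ω) = \frac{\sqrt{22} \pi e^{- \frac{61 \omega^{2}}{440}}}{22}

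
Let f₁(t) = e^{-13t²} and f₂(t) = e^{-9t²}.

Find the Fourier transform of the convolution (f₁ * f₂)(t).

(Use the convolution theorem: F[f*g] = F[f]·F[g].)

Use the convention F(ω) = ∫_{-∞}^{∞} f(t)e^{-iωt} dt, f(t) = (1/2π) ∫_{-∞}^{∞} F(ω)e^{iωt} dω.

F[f₁*f₂](ω) = \frac{\sqrt{13} \pi e^{- \frac{11 \omega^{2}}{234}}}{39}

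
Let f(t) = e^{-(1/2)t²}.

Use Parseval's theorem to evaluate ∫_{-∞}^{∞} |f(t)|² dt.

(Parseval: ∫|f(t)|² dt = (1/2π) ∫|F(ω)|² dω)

∫|f(t)|² dt = \sqrt{\pi}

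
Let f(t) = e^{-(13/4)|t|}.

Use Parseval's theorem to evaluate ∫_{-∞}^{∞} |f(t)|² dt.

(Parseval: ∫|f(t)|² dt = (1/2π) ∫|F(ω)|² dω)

∫|f(t)|² dt = \frac{4}{13}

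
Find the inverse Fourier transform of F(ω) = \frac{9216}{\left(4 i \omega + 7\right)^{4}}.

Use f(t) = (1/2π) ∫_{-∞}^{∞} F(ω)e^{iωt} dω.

f(t) = 6 t^{3} e^{- \frac{7 t}{4}} u\left(t\right)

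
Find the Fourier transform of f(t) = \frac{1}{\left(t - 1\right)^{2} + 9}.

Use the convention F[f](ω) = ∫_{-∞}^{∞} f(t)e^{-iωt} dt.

F(ω) = \frac{\pi e^{- i \omega - 3 \left|{\omega}\right|}}{3}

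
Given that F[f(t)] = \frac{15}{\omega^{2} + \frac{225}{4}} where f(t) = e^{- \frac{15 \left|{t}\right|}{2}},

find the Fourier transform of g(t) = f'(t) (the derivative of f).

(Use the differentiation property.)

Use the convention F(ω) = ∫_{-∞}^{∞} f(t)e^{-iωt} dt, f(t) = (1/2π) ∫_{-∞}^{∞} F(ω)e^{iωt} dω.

F[g](ω) = \frac{60 i \omega}{4 \omega^{2} + 225}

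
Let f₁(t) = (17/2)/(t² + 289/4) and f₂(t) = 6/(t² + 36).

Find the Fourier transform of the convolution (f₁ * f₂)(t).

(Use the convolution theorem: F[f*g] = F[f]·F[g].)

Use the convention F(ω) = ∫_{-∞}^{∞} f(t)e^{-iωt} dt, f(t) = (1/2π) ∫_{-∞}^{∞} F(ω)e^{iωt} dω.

F[f₁*f₂](ω) = \pi^{2} e^{- \frac{29 \left|{\omega}\right|}{2}}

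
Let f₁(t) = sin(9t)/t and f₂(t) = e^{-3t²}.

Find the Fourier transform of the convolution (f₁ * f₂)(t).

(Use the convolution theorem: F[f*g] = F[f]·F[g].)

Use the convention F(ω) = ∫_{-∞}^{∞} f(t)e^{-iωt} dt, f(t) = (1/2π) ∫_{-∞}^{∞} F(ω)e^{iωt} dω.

F[f₁*f₂](ω) = \begin{cases} \frac{\sqrt{3} \pi^{\frac{3}{2}} e^{- \frac{\omega^{2}}{12}}}{3} & \text{for}\: \omega > -9 \wedge \omega < 9 \\0 & \text{otherwise} \end{cases}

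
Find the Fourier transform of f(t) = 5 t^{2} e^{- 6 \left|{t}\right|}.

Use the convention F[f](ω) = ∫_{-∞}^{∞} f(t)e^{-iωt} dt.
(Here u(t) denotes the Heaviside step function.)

F(ω) = \frac{360 \left(12 - \omega^{2}\right)}{\left(\omega^{2} + 36\right)^{3}}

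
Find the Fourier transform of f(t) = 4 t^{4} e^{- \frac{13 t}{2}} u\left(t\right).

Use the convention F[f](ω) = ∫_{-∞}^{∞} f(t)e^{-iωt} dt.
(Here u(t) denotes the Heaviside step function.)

F(ω) = \frac{3072}{\left(2 i \omega + 13\right)^{5}}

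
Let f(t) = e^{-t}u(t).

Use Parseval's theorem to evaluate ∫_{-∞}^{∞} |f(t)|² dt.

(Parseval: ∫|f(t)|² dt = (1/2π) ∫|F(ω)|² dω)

∫|f(t)|² dt = \frac{1}{2}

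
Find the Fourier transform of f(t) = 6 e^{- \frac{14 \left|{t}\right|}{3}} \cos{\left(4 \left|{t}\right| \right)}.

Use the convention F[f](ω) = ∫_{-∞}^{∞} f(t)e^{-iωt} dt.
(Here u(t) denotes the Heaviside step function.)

F(ω) = \frac{504 \left(9 \omega^{2} + 340\right)}{81 \omega^{4} + 936 \omega^{2} + 115600}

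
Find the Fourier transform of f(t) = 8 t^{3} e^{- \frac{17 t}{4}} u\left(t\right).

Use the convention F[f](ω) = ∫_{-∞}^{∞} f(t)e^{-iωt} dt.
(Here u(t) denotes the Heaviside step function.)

F(ω) = \frac{12288}{\left(4 i \omega + 17\right)^{4}}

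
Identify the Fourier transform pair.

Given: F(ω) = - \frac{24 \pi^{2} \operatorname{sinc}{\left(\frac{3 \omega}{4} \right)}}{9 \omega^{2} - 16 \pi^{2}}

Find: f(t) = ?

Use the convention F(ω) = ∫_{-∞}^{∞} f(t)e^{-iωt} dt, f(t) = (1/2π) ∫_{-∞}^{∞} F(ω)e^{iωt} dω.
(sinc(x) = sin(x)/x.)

f(t) = 2 \left(\begin{cases} \frac{\cos{\left(\frac{4 \pi t}{3} \right)}}{2} + \frac{1}{2} & \text{for}\: \left|{t}\right| < \frac{3}{4} \\0 & \text{otherwise} \end{cases}\right)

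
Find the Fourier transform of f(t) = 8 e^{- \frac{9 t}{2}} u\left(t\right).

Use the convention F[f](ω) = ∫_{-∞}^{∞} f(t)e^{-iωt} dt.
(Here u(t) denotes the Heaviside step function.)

F(ω) = \frac{16}{2 i \omega + 9}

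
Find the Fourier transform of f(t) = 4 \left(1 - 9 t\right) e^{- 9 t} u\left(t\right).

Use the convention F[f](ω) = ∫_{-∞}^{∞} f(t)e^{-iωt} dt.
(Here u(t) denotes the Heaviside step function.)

F(ω) = \frac{4 i \omega}{- \omega^{2} + 18 i \omega + 81}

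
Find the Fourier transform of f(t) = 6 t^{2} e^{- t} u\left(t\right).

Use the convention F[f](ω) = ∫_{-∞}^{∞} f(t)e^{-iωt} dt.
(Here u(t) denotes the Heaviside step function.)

F(ω) = \frac{12}{\left(i \omega + 1\right)^{3}}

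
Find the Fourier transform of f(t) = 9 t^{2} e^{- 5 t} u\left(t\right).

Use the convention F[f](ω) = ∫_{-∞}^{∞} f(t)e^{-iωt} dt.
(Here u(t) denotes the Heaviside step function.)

F(ω) = \frac{18}{\left(i \omega + 5\right)^{3}}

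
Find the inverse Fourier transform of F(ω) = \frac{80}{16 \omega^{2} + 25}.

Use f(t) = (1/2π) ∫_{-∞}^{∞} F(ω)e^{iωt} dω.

f(t) = 2 e^{- \frac{5 \left|{t}\right|}{4}}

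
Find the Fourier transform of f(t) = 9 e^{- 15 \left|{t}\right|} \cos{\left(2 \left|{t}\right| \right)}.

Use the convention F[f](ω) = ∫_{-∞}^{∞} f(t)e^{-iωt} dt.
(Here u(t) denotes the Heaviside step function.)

F(ω) = \frac{270 \left(\omega^{2} + 229\right)}{\omega^{4} + 442 \omega^{2} + 52441}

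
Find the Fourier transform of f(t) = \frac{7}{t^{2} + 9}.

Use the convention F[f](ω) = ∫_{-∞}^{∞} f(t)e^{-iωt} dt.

F(ω) = \frac{7 \pi e^{- 3 \left|{\omega}\right|}}{3}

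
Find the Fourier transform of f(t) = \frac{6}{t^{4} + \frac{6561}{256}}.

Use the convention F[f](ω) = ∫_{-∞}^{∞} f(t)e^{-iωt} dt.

F(ω) = \frac{128 \pi e^{- \frac{9 \sqrt{2} \left|{\omega}\right|}{8}} \sin{\left(\frac{9 \sqrt{2} \left|{\omega}\right|}{8} + \frac{\pi}{4} \right)}}{243}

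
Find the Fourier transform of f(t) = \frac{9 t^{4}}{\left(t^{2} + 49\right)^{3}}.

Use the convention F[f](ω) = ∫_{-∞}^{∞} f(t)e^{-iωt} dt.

F(ω) = \frac{9 \pi \left(49 \omega^{2} - 35 \left|{\omega}\right| + 3\right) e^{- 7 \left|{\omega}\right|}}{56}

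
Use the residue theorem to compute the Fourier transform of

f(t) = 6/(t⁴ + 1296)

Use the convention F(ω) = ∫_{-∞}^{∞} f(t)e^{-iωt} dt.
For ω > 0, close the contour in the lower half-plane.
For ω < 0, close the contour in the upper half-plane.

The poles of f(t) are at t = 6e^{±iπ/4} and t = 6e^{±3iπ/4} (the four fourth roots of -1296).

Let g(z) = f(z)e^{-iωz}; for large |z| the factor e^{-iωz} decays in the lower half-plane when ω > 0 and in the upper half-plane when ω < 0.

Case ω > 0 (lower half-plane, clockwise contour ⇒ F(ω) = -2πi·ΣRes):
  Res_{z = - 3 \sqrt{2} - 3 \sqrt{2} i} g(z) = \frac{\sqrt{2} i \left(1 - i\right) e^{3 \sqrt{2} \omega \left(-1 + i\right)}}{288}
  Res_{z = 3 \sqrt{2} - 3 \sqrt{2} i} g(z) = \frac{\sqrt{2} i \left(1 + i\right) e^{- 3 \sqrt{2} \omega \left(1 + i\right)}}{288}
  F(ω) = -2πi·ΣRes = \frac{\sqrt{2} \pi \left(1 - i\right) \left(e^{6 \sqrt{2} i \omega} + i\right) e^{- 3 \sqrt{2} \omega \left(1 + i\right)}}{144} = \frac{\pi e^{- 3 \sqrt{2} \omega} \sin{\left(3 \sqrt{2} \omega + \frac{\pi}{4} \right)}}{36}

Case ω < 0 (upper half-plane, counterclockwise contour ⇒ F(ω) = +2πi·ΣRes):
  Res_{z = 3 \sqrt{2} + 3 \sqrt{2} i} g(z) = \frac{\sqrt{2} i \left(-1 + i\right) e^{3 \sqrt{2} \omega \left(1 - i\right)}}{288}
  Res_{z = - 3 \sqrt{2} + 3 \sqrt{2} i} g(z) = \frac{\sqrt{2} \left(1 - i\right) e^{3 \sqrt{2} \omega \left(1 + i\right)}}{288}
  F(ω) = 2πi·ΣRes = - \frac{\sqrt{2} i \pi \left(i \left(1 - i\right) e^{3 \sqrt{2} \omega \left(1 - i\right)} - \left(1 - i\right) e^{3 \sqrt{2} \omega \left(1 + i\right)}\right)}{144} = \frac{\pi e^{3 \sqrt{2} \omega} \cos{\left(3 \sqrt{2} \omega + \frac{\pi}{4} \right)}}{36}

Both cases combine into a single formula in |ω|:

F(ω) = \frac{\pi e^{- 3 \sqrt{2} \left|{\omega}\right|} \sin{\left(3 \sqrt{2} \left|{\omega}\right| + \frac{\pi}{4} \right)}}{36}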